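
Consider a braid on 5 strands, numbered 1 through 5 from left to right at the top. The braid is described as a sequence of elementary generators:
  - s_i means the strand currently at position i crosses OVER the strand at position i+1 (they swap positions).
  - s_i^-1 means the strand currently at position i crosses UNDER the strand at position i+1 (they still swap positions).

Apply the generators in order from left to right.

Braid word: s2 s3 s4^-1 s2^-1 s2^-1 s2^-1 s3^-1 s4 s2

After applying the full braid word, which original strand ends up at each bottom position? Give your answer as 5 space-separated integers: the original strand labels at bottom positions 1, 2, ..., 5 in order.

Answer: 1 5 4 2 3

Derivation:
Gen 1 (s2): strand 2 crosses over strand 3. Perm now: [1 3 2 4 5]
Gen 2 (s3): strand 2 crosses over strand 4. Perm now: [1 3 4 2 5]
Gen 3 (s4^-1): strand 2 crosses under strand 5. Perm now: [1 3 4 5 2]
Gen 4 (s2^-1): strand 3 crosses under strand 4. Perm now: [1 4 3 5 2]
Gen 5 (s2^-1): strand 4 crosses under strand 3. Perm now: [1 3 4 5 2]
Gen 6 (s2^-1): strand 3 crosses under strand 4. Perm now: [1 4 3 5 2]
Gen 7 (s3^-1): strand 3 crosses under strand 5. Perm now: [1 4 5 3 2]
Gen 8 (s4): strand 3 crosses over strand 2. Perm now: [1 4 5 2 3]
Gen 9 (s2): strand 4 crosses over strand 5. Perm now: [1 5 4 2 3]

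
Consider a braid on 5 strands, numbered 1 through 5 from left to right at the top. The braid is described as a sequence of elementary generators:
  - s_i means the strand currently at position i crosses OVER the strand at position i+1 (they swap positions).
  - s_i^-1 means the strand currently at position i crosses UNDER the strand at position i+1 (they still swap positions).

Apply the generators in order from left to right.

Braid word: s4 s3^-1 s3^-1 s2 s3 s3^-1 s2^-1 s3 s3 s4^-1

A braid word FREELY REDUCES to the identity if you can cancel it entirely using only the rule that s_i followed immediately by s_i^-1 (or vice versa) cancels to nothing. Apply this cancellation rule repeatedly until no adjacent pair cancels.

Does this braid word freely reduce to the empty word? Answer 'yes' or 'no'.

Gen 1 (s4): push. Stack: [s4]
Gen 2 (s3^-1): push. Stack: [s4 s3^-1]
Gen 3 (s3^-1): push. Stack: [s4 s3^-1 s3^-1]
Gen 4 (s2): push. Stack: [s4 s3^-1 s3^-1 s2]
Gen 5 (s3): push. Stack: [s4 s3^-1 s3^-1 s2 s3]
Gen 6 (s3^-1): cancels prior s3. Stack: [s4 s3^-1 s3^-1 s2]
Gen 7 (s2^-1): cancels prior s2. Stack: [s4 s3^-1 s3^-1]
Gen 8 (s3): cancels prior s3^-1. Stack: [s4 s3^-1]
Gen 9 (s3): cancels prior s3^-1. Stack: [s4]
Gen 10 (s4^-1): cancels prior s4. Stack: []
Reduced word: (empty)

Answer: yes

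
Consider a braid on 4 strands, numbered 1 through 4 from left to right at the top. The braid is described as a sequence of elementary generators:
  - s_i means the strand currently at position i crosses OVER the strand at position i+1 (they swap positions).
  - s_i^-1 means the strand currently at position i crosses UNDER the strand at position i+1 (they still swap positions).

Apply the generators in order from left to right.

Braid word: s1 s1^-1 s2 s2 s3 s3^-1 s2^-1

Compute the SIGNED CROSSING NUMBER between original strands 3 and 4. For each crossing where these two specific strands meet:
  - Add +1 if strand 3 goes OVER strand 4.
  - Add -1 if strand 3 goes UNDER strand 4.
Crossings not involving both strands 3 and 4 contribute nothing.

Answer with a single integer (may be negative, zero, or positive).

Answer: 2

Derivation:
Gen 1: crossing 1x2. Both 3&4? no. Sum: 0
Gen 2: crossing 2x1. Both 3&4? no. Sum: 0
Gen 3: crossing 2x3. Both 3&4? no. Sum: 0
Gen 4: crossing 3x2. Both 3&4? no. Sum: 0
Gen 5: 3 over 4. Both 3&4? yes. Contrib: +1. Sum: 1
Gen 6: 4 under 3. Both 3&4? yes. Contrib: +1. Sum: 2
Gen 7: crossing 2x3. Both 3&4? no. Sum: 2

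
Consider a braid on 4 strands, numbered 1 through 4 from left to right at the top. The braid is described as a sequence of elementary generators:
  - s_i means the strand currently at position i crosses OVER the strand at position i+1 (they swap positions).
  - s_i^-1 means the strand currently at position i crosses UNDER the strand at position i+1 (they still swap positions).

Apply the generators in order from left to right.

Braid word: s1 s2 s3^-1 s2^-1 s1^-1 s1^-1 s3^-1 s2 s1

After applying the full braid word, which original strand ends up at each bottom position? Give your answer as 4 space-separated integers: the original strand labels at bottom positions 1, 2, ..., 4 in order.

Gen 1 (s1): strand 1 crosses over strand 2. Perm now: [2 1 3 4]
Gen 2 (s2): strand 1 crosses over strand 3. Perm now: [2 3 1 4]
Gen 3 (s3^-1): strand 1 crosses under strand 4. Perm now: [2 3 4 1]
Gen 4 (s2^-1): strand 3 crosses under strand 4. Perm now: [2 4 3 1]
Gen 5 (s1^-1): strand 2 crosses under strand 4. Perm now: [4 2 3 1]
Gen 6 (s1^-1): strand 4 crosses under strand 2. Perm now: [2 4 3 1]
Gen 7 (s3^-1): strand 3 crosses under strand 1. Perm now: [2 4 1 3]
Gen 8 (s2): strand 4 crosses over strand 1. Perm now: [2 1 4 3]
Gen 9 (s1): strand 2 crosses over strand 1. Perm now: [1 2 4 3]

Answer: 1 2 4 3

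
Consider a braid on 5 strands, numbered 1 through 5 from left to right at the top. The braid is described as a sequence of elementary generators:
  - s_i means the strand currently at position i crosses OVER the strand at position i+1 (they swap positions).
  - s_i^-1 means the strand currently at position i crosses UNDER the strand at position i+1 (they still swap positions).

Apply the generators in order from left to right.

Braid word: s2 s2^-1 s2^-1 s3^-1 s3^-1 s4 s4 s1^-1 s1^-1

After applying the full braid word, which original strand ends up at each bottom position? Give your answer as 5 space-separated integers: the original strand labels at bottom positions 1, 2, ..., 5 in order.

Answer: 1 3 2 4 5

Derivation:
Gen 1 (s2): strand 2 crosses over strand 3. Perm now: [1 3 2 4 5]
Gen 2 (s2^-1): strand 3 crosses under strand 2. Perm now: [1 2 3 4 5]
Gen 3 (s2^-1): strand 2 crosses under strand 3. Perm now: [1 3 2 4 5]
Gen 4 (s3^-1): strand 2 crosses under strand 4. Perm now: [1 3 4 2 5]
Gen 5 (s3^-1): strand 4 crosses under strand 2. Perm now: [1 3 2 4 5]
Gen 6 (s4): strand 4 crosses over strand 5. Perm now: [1 3 2 5 4]
Gen 7 (s4): strand 5 crosses over strand 4. Perm now: [1 3 2 4 5]
Gen 8 (s1^-1): strand 1 crosses under strand 3. Perm now: [3 1 2 4 5]
Gen 9 (s1^-1): strand 3 crosses under strand 1. Perm now: [1 3 2 4 5]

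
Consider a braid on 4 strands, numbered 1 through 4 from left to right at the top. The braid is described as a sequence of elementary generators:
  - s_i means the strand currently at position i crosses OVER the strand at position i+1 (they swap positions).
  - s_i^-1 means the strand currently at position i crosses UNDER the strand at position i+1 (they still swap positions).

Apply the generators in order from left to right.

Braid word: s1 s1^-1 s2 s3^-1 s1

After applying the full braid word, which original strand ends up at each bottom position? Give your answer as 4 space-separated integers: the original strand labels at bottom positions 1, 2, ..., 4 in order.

Gen 1 (s1): strand 1 crosses over strand 2. Perm now: [2 1 3 4]
Gen 2 (s1^-1): strand 2 crosses under strand 1. Perm now: [1 2 3 4]
Gen 3 (s2): strand 2 crosses over strand 3. Perm now: [1 3 2 4]
Gen 4 (s3^-1): strand 2 crosses under strand 4. Perm now: [1 3 4 2]
Gen 5 (s1): strand 1 crosses over strand 3. Perm now: [3 1 4 2]

Answer: 3 1 4 2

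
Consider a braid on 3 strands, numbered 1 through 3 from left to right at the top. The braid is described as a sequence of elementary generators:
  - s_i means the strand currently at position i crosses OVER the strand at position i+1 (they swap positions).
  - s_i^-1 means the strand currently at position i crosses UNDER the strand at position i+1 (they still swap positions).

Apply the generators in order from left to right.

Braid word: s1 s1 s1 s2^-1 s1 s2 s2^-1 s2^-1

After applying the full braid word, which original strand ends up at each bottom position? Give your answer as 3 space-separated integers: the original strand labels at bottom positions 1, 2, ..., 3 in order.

Answer: 3 1 2

Derivation:
Gen 1 (s1): strand 1 crosses over strand 2. Perm now: [2 1 3]
Gen 2 (s1): strand 2 crosses over strand 1. Perm now: [1 2 3]
Gen 3 (s1): strand 1 crosses over strand 2. Perm now: [2 1 3]
Gen 4 (s2^-1): strand 1 crosses under strand 3. Perm now: [2 3 1]
Gen 5 (s1): strand 2 crosses over strand 3. Perm now: [3 2 1]
Gen 6 (s2): strand 2 crosses over strand 1. Perm now: [3 1 2]
Gen 7 (s2^-1): strand 1 crosses under strand 2. Perm now: [3 2 1]
Gen 8 (s2^-1): strand 2 crosses under strand 1. Perm now: [3 1 2]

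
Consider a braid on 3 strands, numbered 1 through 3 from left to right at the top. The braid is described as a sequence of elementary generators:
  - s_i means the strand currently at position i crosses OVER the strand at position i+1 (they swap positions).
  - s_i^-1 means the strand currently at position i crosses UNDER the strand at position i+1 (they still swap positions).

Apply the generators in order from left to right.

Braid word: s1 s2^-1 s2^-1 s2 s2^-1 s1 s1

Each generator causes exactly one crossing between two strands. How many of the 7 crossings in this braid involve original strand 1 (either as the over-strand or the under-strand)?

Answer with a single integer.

Gen 1: crossing 1x2. Involves strand 1? yes. Count so far: 1
Gen 2: crossing 1x3. Involves strand 1? yes. Count so far: 2
Gen 3: crossing 3x1. Involves strand 1? yes. Count so far: 3
Gen 4: crossing 1x3. Involves strand 1? yes. Count so far: 4
Gen 5: crossing 3x1. Involves strand 1? yes. Count so far: 5
Gen 6: crossing 2x1. Involves strand 1? yes. Count so far: 6
Gen 7: crossing 1x2. Involves strand 1? yes. Count so far: 7

Answer: 7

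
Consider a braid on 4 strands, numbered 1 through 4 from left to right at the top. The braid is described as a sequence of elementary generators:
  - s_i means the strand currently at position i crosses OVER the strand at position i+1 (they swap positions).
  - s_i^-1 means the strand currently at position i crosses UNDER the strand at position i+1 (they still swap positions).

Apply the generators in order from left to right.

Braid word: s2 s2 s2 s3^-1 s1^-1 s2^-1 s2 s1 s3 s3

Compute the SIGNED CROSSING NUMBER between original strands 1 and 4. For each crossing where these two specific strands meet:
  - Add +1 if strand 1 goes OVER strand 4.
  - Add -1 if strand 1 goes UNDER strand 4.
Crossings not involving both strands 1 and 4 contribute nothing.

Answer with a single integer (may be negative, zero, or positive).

Answer: -2

Derivation:
Gen 1: crossing 2x3. Both 1&4? no. Sum: 0
Gen 2: crossing 3x2. Both 1&4? no. Sum: 0
Gen 3: crossing 2x3. Both 1&4? no. Sum: 0
Gen 4: crossing 2x4. Both 1&4? no. Sum: 0
Gen 5: crossing 1x3. Both 1&4? no. Sum: 0
Gen 6: 1 under 4. Both 1&4? yes. Contrib: -1. Sum: -1
Gen 7: 4 over 1. Both 1&4? yes. Contrib: -1. Sum: -2
Gen 8: crossing 3x1. Both 1&4? no. Sum: -2
Gen 9: crossing 4x2. Both 1&4? no. Sum: -2
Gen 10: crossing 2x4. Both 1&4? no. Sum: -2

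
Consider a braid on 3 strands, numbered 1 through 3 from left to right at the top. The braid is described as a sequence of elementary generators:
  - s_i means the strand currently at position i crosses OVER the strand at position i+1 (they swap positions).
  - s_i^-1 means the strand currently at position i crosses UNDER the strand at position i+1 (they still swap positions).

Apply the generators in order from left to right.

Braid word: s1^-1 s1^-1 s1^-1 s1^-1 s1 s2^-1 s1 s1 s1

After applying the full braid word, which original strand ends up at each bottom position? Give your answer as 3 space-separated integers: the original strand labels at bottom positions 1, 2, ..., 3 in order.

Gen 1 (s1^-1): strand 1 crosses under strand 2. Perm now: [2 1 3]
Gen 2 (s1^-1): strand 2 crosses under strand 1. Perm now: [1 2 3]
Gen 3 (s1^-1): strand 1 crosses under strand 2. Perm now: [2 1 3]
Gen 4 (s1^-1): strand 2 crosses under strand 1. Perm now: [1 2 3]
Gen 5 (s1): strand 1 crosses over strand 2. Perm now: [2 1 3]
Gen 6 (s2^-1): strand 1 crosses under strand 3. Perm now: [2 3 1]
Gen 7 (s1): strand 2 crosses over strand 3. Perm now: [3 2 1]
Gen 8 (s1): strand 3 crosses over strand 2. Perm now: [2 3 1]
Gen 9 (s1): strand 2 crosses over strand 3. Perm now: [3 2 1]

Answer: 3 2 1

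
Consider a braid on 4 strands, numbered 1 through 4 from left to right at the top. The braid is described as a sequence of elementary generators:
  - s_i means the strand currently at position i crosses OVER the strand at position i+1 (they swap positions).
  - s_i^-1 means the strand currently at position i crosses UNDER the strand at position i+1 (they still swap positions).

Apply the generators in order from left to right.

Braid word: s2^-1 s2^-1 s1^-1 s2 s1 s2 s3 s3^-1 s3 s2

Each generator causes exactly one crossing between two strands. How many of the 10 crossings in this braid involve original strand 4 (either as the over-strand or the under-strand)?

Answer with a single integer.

Answer: 4

Derivation:
Gen 1: crossing 2x3. Involves strand 4? no. Count so far: 0
Gen 2: crossing 3x2. Involves strand 4? no. Count so far: 0
Gen 3: crossing 1x2. Involves strand 4? no. Count so far: 0
Gen 4: crossing 1x3. Involves strand 4? no. Count so far: 0
Gen 5: crossing 2x3. Involves strand 4? no. Count so far: 0
Gen 6: crossing 2x1. Involves strand 4? no. Count so far: 0
Gen 7: crossing 2x4. Involves strand 4? yes. Count so far: 1
Gen 8: crossing 4x2. Involves strand 4? yes. Count so far: 2
Gen 9: crossing 2x4. Involves strand 4? yes. Count so far: 3
Gen 10: crossing 1x4. Involves strand 4? yes. Count so far: 4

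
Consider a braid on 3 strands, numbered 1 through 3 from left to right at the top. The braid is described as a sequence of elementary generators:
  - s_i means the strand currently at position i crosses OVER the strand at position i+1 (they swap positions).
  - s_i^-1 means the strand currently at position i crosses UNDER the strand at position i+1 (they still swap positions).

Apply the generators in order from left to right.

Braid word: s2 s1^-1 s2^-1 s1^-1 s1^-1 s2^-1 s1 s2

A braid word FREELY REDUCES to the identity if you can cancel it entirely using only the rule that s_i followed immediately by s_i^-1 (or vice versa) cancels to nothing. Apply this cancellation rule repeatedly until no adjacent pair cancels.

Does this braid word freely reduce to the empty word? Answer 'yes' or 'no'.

Answer: no

Derivation:
Gen 1 (s2): push. Stack: [s2]
Gen 2 (s1^-1): push. Stack: [s2 s1^-1]
Gen 3 (s2^-1): push. Stack: [s2 s1^-1 s2^-1]
Gen 4 (s1^-1): push. Stack: [s2 s1^-1 s2^-1 s1^-1]
Gen 5 (s1^-1): push. Stack: [s2 s1^-1 s2^-1 s1^-1 s1^-1]
Gen 6 (s2^-1): push. Stack: [s2 s1^-1 s2^-1 s1^-1 s1^-1 s2^-1]
Gen 7 (s1): push. Stack: [s2 s1^-1 s2^-1 s1^-1 s1^-1 s2^-1 s1]
Gen 8 (s2): push. Stack: [s2 s1^-1 s2^-1 s1^-1 s1^-1 s2^-1 s1 s2]
Reduced word: s2 s1^-1 s2^-1 s1^-1 s1^-1 s2^-1 s1 s2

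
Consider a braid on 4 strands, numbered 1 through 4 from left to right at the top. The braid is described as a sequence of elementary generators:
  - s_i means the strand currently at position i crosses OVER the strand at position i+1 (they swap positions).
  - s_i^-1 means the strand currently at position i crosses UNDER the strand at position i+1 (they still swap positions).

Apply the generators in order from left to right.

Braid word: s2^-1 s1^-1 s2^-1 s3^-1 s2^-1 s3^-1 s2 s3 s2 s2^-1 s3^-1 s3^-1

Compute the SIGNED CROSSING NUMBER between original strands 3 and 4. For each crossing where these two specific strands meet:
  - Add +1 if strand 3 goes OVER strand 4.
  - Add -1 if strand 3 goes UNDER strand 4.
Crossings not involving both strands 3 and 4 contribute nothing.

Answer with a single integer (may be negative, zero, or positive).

Gen 1: crossing 2x3. Both 3&4? no. Sum: 0
Gen 2: crossing 1x3. Both 3&4? no. Sum: 0
Gen 3: crossing 1x2. Both 3&4? no. Sum: 0
Gen 4: crossing 1x4. Both 3&4? no. Sum: 0
Gen 5: crossing 2x4. Both 3&4? no. Sum: 0
Gen 6: crossing 2x1. Both 3&4? no. Sum: 0
Gen 7: crossing 4x1. Both 3&4? no. Sum: 0
Gen 8: crossing 4x2. Both 3&4? no. Sum: 0
Gen 9: crossing 1x2. Both 3&4? no. Sum: 0
Gen 10: crossing 2x1. Both 3&4? no. Sum: 0
Gen 11: crossing 2x4. Both 3&4? no. Sum: 0
Gen 12: crossing 4x2. Both 3&4? no. Sum: 0

Answer: 0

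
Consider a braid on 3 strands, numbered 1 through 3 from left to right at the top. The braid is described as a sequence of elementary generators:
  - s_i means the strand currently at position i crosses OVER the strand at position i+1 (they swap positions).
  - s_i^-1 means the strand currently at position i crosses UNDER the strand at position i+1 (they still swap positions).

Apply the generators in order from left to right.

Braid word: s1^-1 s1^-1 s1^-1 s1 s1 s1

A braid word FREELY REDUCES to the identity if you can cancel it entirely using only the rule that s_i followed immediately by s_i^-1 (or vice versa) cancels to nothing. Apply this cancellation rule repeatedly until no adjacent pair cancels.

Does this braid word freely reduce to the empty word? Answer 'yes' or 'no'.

Gen 1 (s1^-1): push. Stack: [s1^-1]
Gen 2 (s1^-1): push. Stack: [s1^-1 s1^-1]
Gen 3 (s1^-1): push. Stack: [s1^-1 s1^-1 s1^-1]
Gen 4 (s1): cancels prior s1^-1. Stack: [s1^-1 s1^-1]
Gen 5 (s1): cancels prior s1^-1. Stack: [s1^-1]
Gen 6 (s1): cancels prior s1^-1. Stack: []
Reduced word: (empty)

Answer: yes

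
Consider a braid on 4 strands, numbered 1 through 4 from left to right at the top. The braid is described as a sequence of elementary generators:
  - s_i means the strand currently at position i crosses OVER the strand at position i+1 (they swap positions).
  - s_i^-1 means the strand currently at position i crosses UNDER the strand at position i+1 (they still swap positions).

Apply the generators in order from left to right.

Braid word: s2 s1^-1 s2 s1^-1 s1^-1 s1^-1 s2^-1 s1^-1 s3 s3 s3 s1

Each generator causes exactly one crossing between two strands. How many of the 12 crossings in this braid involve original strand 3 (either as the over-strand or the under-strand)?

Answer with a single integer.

Gen 1: crossing 2x3. Involves strand 3? yes. Count so far: 1
Gen 2: crossing 1x3. Involves strand 3? yes. Count so far: 2
Gen 3: crossing 1x2. Involves strand 3? no. Count so far: 2
Gen 4: crossing 3x2. Involves strand 3? yes. Count so far: 3
Gen 5: crossing 2x3. Involves strand 3? yes. Count so far: 4
Gen 6: crossing 3x2. Involves strand 3? yes. Count so far: 5
Gen 7: crossing 3x1. Involves strand 3? yes. Count so far: 6
Gen 8: crossing 2x1. Involves strand 3? no. Count so far: 6
Gen 9: crossing 3x4. Involves strand 3? yes. Count so far: 7
Gen 10: crossing 4x3. Involves strand 3? yes. Count so far: 8
Gen 11: crossing 3x4. Involves strand 3? yes. Count so far: 9
Gen 12: crossing 1x2. Involves strand 3? no. Count so far: 9

Answer: 9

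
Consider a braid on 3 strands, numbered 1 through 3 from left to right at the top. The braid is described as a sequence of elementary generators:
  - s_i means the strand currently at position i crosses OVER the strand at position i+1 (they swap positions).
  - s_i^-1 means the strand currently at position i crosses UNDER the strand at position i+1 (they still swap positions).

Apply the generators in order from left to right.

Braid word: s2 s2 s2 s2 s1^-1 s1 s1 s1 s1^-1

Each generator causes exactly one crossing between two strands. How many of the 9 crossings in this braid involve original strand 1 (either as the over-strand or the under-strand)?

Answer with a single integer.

Gen 1: crossing 2x3. Involves strand 1? no. Count so far: 0
Gen 2: crossing 3x2. Involves strand 1? no. Count so far: 0
Gen 3: crossing 2x3. Involves strand 1? no. Count so far: 0
Gen 4: crossing 3x2. Involves strand 1? no. Count so far: 0
Gen 5: crossing 1x2. Involves strand 1? yes. Count so far: 1
Gen 6: crossing 2x1. Involves strand 1? yes. Count so far: 2
Gen 7: crossing 1x2. Involves strand 1? yes. Count so far: 3
Gen 8: crossing 2x1. Involves strand 1? yes. Count so far: 4
Gen 9: crossing 1x2. Involves strand 1? yes. Count so far: 5

Answer: 5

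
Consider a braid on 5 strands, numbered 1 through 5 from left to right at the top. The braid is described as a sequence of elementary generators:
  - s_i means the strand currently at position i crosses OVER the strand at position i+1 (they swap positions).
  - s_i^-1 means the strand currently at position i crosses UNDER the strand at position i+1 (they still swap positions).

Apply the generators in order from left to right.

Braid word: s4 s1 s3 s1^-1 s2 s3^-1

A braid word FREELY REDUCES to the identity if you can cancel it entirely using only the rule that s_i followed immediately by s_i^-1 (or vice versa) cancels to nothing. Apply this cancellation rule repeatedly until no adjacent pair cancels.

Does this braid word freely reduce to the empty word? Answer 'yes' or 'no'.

Gen 1 (s4): push. Stack: [s4]
Gen 2 (s1): push. Stack: [s4 s1]
Gen 3 (s3): push. Stack: [s4 s1 s3]
Gen 4 (s1^-1): push. Stack: [s4 s1 s3 s1^-1]
Gen 5 (s2): push. Stack: [s4 s1 s3 s1^-1 s2]
Gen 6 (s3^-1): push. Stack: [s4 s1 s3 s1^-1 s2 s3^-1]
Reduced word: s4 s1 s3 s1^-1 s2 s3^-1

Answer: no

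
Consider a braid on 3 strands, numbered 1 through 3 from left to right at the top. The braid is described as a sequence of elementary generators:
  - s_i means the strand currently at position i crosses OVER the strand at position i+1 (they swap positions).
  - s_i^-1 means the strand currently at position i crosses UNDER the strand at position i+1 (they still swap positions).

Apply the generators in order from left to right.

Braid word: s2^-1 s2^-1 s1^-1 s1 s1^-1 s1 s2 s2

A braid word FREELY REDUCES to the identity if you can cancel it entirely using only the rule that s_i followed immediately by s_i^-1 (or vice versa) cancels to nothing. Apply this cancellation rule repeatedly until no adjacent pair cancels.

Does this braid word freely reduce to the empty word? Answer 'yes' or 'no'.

Gen 1 (s2^-1): push. Stack: [s2^-1]
Gen 2 (s2^-1): push. Stack: [s2^-1 s2^-1]
Gen 3 (s1^-1): push. Stack: [s2^-1 s2^-1 s1^-1]
Gen 4 (s1): cancels prior s1^-1. Stack: [s2^-1 s2^-1]
Gen 5 (s1^-1): push. Stack: [s2^-1 s2^-1 s1^-1]
Gen 6 (s1): cancels prior s1^-1. Stack: [s2^-1 s2^-1]
Gen 7 (s2): cancels prior s2^-1. Stack: [s2^-1]
Gen 8 (s2): cancels prior s2^-1. Stack: []
Reduced word: (empty)

Answer: yes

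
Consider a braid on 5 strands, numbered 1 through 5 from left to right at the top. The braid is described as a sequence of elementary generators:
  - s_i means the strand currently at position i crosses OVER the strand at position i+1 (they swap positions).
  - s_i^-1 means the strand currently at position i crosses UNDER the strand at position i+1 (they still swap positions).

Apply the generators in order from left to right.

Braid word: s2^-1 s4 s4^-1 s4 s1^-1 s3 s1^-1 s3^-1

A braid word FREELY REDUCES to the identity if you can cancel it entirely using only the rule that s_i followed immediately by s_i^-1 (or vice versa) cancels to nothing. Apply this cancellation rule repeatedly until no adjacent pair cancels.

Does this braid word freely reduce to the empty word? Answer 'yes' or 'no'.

Answer: no

Derivation:
Gen 1 (s2^-1): push. Stack: [s2^-1]
Gen 2 (s4): push. Stack: [s2^-1 s4]
Gen 3 (s4^-1): cancels prior s4. Stack: [s2^-1]
Gen 4 (s4): push. Stack: [s2^-1 s4]
Gen 5 (s1^-1): push. Stack: [s2^-1 s4 s1^-1]
Gen 6 (s3): push. Stack: [s2^-1 s4 s1^-1 s3]
Gen 7 (s1^-1): push. Stack: [s2^-1 s4 s1^-1 s3 s1^-1]
Gen 8 (s3^-1): push. Stack: [s2^-1 s4 s1^-1 s3 s1^-1 s3^-1]
Reduced word: s2^-1 s4 s1^-1 s3 s1^-1 s3^-1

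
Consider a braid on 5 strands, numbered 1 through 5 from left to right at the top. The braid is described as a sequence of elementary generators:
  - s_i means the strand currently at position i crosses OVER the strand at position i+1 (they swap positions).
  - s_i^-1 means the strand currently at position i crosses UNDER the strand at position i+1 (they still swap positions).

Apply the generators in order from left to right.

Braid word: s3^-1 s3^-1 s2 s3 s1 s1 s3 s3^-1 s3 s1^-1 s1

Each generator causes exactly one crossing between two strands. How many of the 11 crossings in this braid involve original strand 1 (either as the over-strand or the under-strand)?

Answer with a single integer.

Gen 1: crossing 3x4. Involves strand 1? no. Count so far: 0
Gen 2: crossing 4x3. Involves strand 1? no. Count so far: 0
Gen 3: crossing 2x3. Involves strand 1? no. Count so far: 0
Gen 4: crossing 2x4. Involves strand 1? no. Count so far: 0
Gen 5: crossing 1x3. Involves strand 1? yes. Count so far: 1
Gen 6: crossing 3x1. Involves strand 1? yes. Count so far: 2
Gen 7: crossing 4x2. Involves strand 1? no. Count so far: 2
Gen 8: crossing 2x4. Involves strand 1? no. Count so far: 2
Gen 9: crossing 4x2. Involves strand 1? no. Count so far: 2
Gen 10: crossing 1x3. Involves strand 1? yes. Count so far: 3
Gen 11: crossing 3x1. Involves strand 1? yes. Count so far: 4

Answer: 4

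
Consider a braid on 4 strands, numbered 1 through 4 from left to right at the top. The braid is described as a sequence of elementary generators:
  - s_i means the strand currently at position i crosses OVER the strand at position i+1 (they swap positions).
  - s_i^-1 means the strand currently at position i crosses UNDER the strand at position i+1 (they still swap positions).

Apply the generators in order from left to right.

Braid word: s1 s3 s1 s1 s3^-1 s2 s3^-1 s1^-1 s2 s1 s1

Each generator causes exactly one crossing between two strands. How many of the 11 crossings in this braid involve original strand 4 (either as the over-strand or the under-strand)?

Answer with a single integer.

Answer: 6

Derivation:
Gen 1: crossing 1x2. Involves strand 4? no. Count so far: 0
Gen 2: crossing 3x4. Involves strand 4? yes. Count so far: 1
Gen 3: crossing 2x1. Involves strand 4? no. Count so far: 1
Gen 4: crossing 1x2. Involves strand 4? no. Count so far: 1
Gen 5: crossing 4x3. Involves strand 4? yes. Count so far: 2
Gen 6: crossing 1x3. Involves strand 4? no. Count so far: 2
Gen 7: crossing 1x4. Involves strand 4? yes. Count so far: 3
Gen 8: crossing 2x3. Involves strand 4? no. Count so far: 3
Gen 9: crossing 2x4. Involves strand 4? yes. Count so far: 4
Gen 10: crossing 3x4. Involves strand 4? yes. Count so far: 5
Gen 11: crossing 4x3. Involves strand 4? yes. Count so far: 6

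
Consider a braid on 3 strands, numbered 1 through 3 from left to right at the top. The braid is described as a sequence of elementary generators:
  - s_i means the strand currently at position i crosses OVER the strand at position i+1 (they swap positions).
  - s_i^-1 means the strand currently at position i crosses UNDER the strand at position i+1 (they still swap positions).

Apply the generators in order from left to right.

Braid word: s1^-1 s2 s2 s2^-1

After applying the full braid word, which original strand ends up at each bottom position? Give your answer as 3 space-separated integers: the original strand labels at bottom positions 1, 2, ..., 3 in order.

Answer: 2 3 1

Derivation:
Gen 1 (s1^-1): strand 1 crosses under strand 2. Perm now: [2 1 3]
Gen 2 (s2): strand 1 crosses over strand 3. Perm now: [2 3 1]
Gen 3 (s2): strand 3 crosses over strand 1. Perm now: [2 1 3]
Gen 4 (s2^-1): strand 1 crosses under strand 3. Perm now: [2 3 1]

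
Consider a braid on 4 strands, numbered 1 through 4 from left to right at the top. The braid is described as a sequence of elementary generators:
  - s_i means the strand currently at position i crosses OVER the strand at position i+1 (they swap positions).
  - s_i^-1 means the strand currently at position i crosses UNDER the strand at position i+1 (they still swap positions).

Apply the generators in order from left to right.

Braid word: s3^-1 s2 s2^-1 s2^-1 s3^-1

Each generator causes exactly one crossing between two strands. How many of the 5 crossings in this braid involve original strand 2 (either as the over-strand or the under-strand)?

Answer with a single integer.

Gen 1: crossing 3x4. Involves strand 2? no. Count so far: 0
Gen 2: crossing 2x4. Involves strand 2? yes. Count so far: 1
Gen 3: crossing 4x2. Involves strand 2? yes. Count so far: 2
Gen 4: crossing 2x4. Involves strand 2? yes. Count so far: 3
Gen 5: crossing 2x3. Involves strand 2? yes. Count so far: 4

Answer: 4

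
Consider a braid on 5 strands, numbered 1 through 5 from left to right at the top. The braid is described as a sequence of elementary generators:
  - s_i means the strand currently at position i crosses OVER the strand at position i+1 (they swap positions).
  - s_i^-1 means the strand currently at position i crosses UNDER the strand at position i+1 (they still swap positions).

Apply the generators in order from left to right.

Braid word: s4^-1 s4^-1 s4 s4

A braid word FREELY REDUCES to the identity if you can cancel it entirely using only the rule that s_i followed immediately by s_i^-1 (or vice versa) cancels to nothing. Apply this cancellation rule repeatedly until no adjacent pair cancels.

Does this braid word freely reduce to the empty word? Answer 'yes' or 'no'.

Answer: yes

Derivation:
Gen 1 (s4^-1): push. Stack: [s4^-1]
Gen 2 (s4^-1): push. Stack: [s4^-1 s4^-1]
Gen 3 (s4): cancels prior s4^-1. Stack: [s4^-1]
Gen 4 (s4): cancels prior s4^-1. Stack: []
Reduced word: (empty)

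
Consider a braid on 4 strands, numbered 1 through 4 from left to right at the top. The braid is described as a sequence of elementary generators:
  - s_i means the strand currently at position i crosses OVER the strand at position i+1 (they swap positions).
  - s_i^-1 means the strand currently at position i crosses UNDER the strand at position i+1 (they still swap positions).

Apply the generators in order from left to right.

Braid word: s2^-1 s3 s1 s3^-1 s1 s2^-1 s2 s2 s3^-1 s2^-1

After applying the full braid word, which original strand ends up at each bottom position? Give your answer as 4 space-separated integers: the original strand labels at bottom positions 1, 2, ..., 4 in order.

Gen 1 (s2^-1): strand 2 crosses under strand 3. Perm now: [1 3 2 4]
Gen 2 (s3): strand 2 crosses over strand 4. Perm now: [1 3 4 2]
Gen 3 (s1): strand 1 crosses over strand 3. Perm now: [3 1 4 2]
Gen 4 (s3^-1): strand 4 crosses under strand 2. Perm now: [3 1 2 4]
Gen 5 (s1): strand 3 crosses over strand 1. Perm now: [1 3 2 4]
Gen 6 (s2^-1): strand 3 crosses under strand 2. Perm now: [1 2 3 4]
Gen 7 (s2): strand 2 crosses over strand 3. Perm now: [1 3 2 4]
Gen 8 (s2): strand 3 crosses over strand 2. Perm now: [1 2 3 4]
Gen 9 (s3^-1): strand 3 crosses under strand 4. Perm now: [1 2 4 3]
Gen 10 (s2^-1): strand 2 crosses under strand 4. Perm now: [1 4 2 3]

Answer: 1 4 2 3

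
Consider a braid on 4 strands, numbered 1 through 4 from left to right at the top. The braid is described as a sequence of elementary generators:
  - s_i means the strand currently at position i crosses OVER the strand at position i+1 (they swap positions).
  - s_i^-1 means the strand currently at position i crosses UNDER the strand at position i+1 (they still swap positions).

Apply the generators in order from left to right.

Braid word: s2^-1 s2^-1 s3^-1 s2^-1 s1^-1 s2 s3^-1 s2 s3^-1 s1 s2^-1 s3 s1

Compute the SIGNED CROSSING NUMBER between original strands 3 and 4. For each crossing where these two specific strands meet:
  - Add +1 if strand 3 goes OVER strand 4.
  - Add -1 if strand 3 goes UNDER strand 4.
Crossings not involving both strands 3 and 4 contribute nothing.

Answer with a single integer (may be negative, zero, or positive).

Gen 1: crossing 2x3. Both 3&4? no. Sum: 0
Gen 2: crossing 3x2. Both 3&4? no. Sum: 0
Gen 3: 3 under 4. Both 3&4? yes. Contrib: -1. Sum: -1
Gen 4: crossing 2x4. Both 3&4? no. Sum: -1
Gen 5: crossing 1x4. Both 3&4? no. Sum: -1
Gen 6: crossing 1x2. Both 3&4? no. Sum: -1
Gen 7: crossing 1x3. Both 3&4? no. Sum: -1
Gen 8: crossing 2x3. Both 3&4? no. Sum: -1
Gen 9: crossing 2x1. Both 3&4? no. Sum: -1
Gen 10: 4 over 3. Both 3&4? yes. Contrib: -1. Sum: -2
Gen 11: crossing 4x1. Both 3&4? no. Sum: -2
Gen 12: crossing 4x2. Both 3&4? no. Sum: -2
Gen 13: crossing 3x1. Both 3&4? no. Sum: -2

Answer: -2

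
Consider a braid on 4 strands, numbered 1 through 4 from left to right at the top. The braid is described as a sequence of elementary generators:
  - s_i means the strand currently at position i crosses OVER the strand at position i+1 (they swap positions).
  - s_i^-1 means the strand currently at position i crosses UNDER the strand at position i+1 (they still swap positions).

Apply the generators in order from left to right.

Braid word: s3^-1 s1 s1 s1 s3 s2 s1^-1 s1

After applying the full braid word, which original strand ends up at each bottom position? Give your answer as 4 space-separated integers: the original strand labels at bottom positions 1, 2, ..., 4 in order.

Answer: 2 3 1 4

Derivation:
Gen 1 (s3^-1): strand 3 crosses under strand 4. Perm now: [1 2 4 3]
Gen 2 (s1): strand 1 crosses over strand 2. Perm now: [2 1 4 3]
Gen 3 (s1): strand 2 crosses over strand 1. Perm now: [1 2 4 3]
Gen 4 (s1): strand 1 crosses over strand 2. Perm now: [2 1 4 3]
Gen 5 (s3): strand 4 crosses over strand 3. Perm now: [2 1 3 4]
Gen 6 (s2): strand 1 crosses over strand 3. Perm now: [2 3 1 4]
Gen 7 (s1^-1): strand 2 crosses under strand 3. Perm now: [3 2 1 4]
Gen 8 (s1): strand 3 crosses over strand 2. Perm now: [2 3 1 4]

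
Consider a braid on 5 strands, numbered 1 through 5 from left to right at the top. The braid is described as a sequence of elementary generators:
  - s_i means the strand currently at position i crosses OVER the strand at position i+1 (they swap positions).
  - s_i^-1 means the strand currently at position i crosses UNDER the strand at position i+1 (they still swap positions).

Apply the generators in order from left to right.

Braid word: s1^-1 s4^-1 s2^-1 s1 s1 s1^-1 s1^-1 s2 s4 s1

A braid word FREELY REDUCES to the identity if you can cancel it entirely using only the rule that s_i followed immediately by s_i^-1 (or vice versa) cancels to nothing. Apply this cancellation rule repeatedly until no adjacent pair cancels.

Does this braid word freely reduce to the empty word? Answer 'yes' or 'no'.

Answer: yes

Derivation:
Gen 1 (s1^-1): push. Stack: [s1^-1]
Gen 2 (s4^-1): push. Stack: [s1^-1 s4^-1]
Gen 3 (s2^-1): push. Stack: [s1^-1 s4^-1 s2^-1]
Gen 4 (s1): push. Stack: [s1^-1 s4^-1 s2^-1 s1]
Gen 5 (s1): push. Stack: [s1^-1 s4^-1 s2^-1 s1 s1]
Gen 6 (s1^-1): cancels prior s1. Stack: [s1^-1 s4^-1 s2^-1 s1]
Gen 7 (s1^-1): cancels prior s1. Stack: [s1^-1 s4^-1 s2^-1]
Gen 8 (s2): cancels prior s2^-1. Stack: [s1^-1 s4^-1]
Gen 9 (s4): cancels prior s4^-1. Stack: [s1^-1]
Gen 10 (s1): cancels prior s1^-1. Stack: []
Reduced word: (empty)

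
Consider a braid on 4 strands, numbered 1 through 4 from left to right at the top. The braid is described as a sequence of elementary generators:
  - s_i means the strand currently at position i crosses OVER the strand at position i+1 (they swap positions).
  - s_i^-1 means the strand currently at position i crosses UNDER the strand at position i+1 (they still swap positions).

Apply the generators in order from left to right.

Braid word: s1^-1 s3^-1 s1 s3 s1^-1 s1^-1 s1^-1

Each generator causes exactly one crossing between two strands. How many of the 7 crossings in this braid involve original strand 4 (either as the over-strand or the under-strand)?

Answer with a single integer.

Gen 1: crossing 1x2. Involves strand 4? no. Count so far: 0
Gen 2: crossing 3x4. Involves strand 4? yes. Count so far: 1
Gen 3: crossing 2x1. Involves strand 4? no. Count so far: 1
Gen 4: crossing 4x3. Involves strand 4? yes. Count so far: 2
Gen 5: crossing 1x2. Involves strand 4? no. Count so far: 2
Gen 6: crossing 2x1. Involves strand 4? no. Count so far: 2
Gen 7: crossing 1x2. Involves strand 4? no. Count so far: 2

Answer: 2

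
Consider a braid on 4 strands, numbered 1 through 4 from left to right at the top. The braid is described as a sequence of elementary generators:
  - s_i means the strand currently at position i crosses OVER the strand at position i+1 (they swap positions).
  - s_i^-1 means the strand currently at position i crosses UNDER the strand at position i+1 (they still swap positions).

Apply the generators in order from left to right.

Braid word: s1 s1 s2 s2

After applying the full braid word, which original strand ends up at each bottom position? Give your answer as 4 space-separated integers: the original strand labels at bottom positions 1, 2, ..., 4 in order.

Answer: 1 2 3 4

Derivation:
Gen 1 (s1): strand 1 crosses over strand 2. Perm now: [2 1 3 4]
Gen 2 (s1): strand 2 crosses over strand 1. Perm now: [1 2 3 4]
Gen 3 (s2): strand 2 crosses over strand 3. Perm now: [1 3 2 4]
Gen 4 (s2): strand 3 crosses over strand 2. Perm now: [1 2 3 4]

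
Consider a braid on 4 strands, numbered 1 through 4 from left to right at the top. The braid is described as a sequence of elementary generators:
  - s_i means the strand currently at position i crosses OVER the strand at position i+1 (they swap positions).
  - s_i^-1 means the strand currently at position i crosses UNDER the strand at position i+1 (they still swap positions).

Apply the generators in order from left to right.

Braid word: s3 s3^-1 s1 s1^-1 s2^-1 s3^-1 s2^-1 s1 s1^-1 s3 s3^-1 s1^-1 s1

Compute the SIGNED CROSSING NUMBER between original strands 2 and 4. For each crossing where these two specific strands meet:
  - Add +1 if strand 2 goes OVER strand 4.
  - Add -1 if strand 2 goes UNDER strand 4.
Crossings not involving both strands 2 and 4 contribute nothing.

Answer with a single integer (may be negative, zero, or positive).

Gen 1: crossing 3x4. Both 2&4? no. Sum: 0
Gen 2: crossing 4x3. Both 2&4? no. Sum: 0
Gen 3: crossing 1x2. Both 2&4? no. Sum: 0
Gen 4: crossing 2x1. Both 2&4? no. Sum: 0
Gen 5: crossing 2x3. Both 2&4? no. Sum: 0
Gen 6: 2 under 4. Both 2&4? yes. Contrib: -1. Sum: -1
Gen 7: crossing 3x4. Both 2&4? no. Sum: -1
Gen 8: crossing 1x4. Both 2&4? no. Sum: -1
Gen 9: crossing 4x1. Both 2&4? no. Sum: -1
Gen 10: crossing 3x2. Both 2&4? no. Sum: -1
Gen 11: crossing 2x3. Both 2&4? no. Sum: -1
Gen 12: crossing 1x4. Both 2&4? no. Sum: -1
Gen 13: crossing 4x1. Both 2&4? no. Sum: -1

Answer: -1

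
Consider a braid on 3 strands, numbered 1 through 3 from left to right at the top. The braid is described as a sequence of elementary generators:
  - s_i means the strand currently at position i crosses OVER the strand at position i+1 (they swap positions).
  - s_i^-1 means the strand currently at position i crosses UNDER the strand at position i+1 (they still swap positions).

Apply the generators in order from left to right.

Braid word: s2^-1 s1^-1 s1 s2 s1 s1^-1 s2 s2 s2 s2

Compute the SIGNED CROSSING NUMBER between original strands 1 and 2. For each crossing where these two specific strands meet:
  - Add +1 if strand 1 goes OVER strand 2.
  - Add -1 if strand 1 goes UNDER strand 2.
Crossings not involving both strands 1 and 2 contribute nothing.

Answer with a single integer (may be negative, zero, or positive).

Answer: 2

Derivation:
Gen 1: crossing 2x3. Both 1&2? no. Sum: 0
Gen 2: crossing 1x3. Both 1&2? no. Sum: 0
Gen 3: crossing 3x1. Both 1&2? no. Sum: 0
Gen 4: crossing 3x2. Both 1&2? no. Sum: 0
Gen 5: 1 over 2. Both 1&2? yes. Contrib: +1. Sum: 1
Gen 6: 2 under 1. Both 1&2? yes. Contrib: +1. Sum: 2
Gen 7: crossing 2x3. Both 1&2? no. Sum: 2
Gen 8: crossing 3x2. Both 1&2? no. Sum: 2
Gen 9: crossing 2x3. Both 1&2? no. Sum: 2
Gen 10: crossing 3x2. Both 1&2? no. Sum: 2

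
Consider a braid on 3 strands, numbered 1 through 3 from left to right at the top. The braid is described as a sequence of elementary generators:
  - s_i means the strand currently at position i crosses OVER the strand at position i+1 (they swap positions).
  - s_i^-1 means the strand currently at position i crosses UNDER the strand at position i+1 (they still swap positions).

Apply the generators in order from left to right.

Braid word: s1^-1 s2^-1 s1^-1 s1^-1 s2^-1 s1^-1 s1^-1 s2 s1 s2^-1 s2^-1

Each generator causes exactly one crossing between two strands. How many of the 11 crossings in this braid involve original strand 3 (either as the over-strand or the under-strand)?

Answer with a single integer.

Answer: 6

Derivation:
Gen 1: crossing 1x2. Involves strand 3? no. Count so far: 0
Gen 2: crossing 1x3. Involves strand 3? yes. Count so far: 1
Gen 3: crossing 2x3. Involves strand 3? yes. Count so far: 2
Gen 4: crossing 3x2. Involves strand 3? yes. Count so far: 3
Gen 5: crossing 3x1. Involves strand 3? yes. Count so far: 4
Gen 6: crossing 2x1. Involves strand 3? no. Count so far: 4
Gen 7: crossing 1x2. Involves strand 3? no. Count so far: 4
Gen 8: crossing 1x3. Involves strand 3? yes. Count so far: 5
Gen 9: crossing 2x3. Involves strand 3? yes. Count so far: 6
Gen 10: crossing 2x1. Involves strand 3? no. Count so far: 6
Gen 11: crossing 1x2. Involves strand 3? no. Count so far: 6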